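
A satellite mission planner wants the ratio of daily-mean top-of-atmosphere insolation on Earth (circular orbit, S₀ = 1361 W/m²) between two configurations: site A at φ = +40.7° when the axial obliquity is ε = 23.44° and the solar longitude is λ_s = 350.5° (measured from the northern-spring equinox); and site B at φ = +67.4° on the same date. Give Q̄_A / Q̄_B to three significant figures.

Q̄_A / Q̄_B ≈ 2.36

— Configuration A (φ=+40.7°):
Solar declination: sin δ = sin ε · sin λ_s = sin 23.44° × sin 350.5° = -0.06565, so δ = -3.764°.
cos H₀ = −tan(+40.7°) tan(-3.764°) = 0.0566, H₀ = 1.5142 rad.
Bracket: H₀ sin φ sin δ + cos φ cos δ sin H₀ = 1.5142×0.65210×-0.06565 + 0.75813×0.99784×0.99840 = -0.064823 + 0.755282 = 0.690459.
Q̄ = (S₀/π) × [bracket] = (1361/π) × 0.690459 = 299.12 W/m².
— Configuration B (φ=+67.4°):
cos H₀ = −tan(+67.4°) tan(-3.764°) = 0.1581, H₀ = 1.4121 rad.
Bracket: H₀ sin φ sin δ + cos φ cos δ sin H₀ = 1.4121×0.92321×-0.06565 + 0.38430×0.99784×0.98743 = -0.085586 + 0.378650 = 0.293064.
Q̄ = (S₀/π) × [bracket] = (1361/π) × 0.293064 = 126.96 W/m².
Ratio Q̄_A / Q̄_B = 299.12 / 126.96 = 2.356.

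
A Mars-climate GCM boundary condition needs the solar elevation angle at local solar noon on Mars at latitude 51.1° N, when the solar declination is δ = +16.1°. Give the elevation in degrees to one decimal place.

At local noon the hour angle is zero, so the zenith angle equals |ϕ − δ| = |+51.1° − (+16.100°)| = 35.000°.
Elevation = 90° − 35.000° = 55.0°.

55.0°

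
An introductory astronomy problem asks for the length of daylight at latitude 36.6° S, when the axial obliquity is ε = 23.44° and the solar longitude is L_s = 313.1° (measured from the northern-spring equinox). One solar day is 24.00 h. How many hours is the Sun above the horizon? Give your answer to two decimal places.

Solar declination: sin δ = sin ε · sin L_s = sin 23.44° × sin 313.1° = -0.29045, so δ = -16.885°.
cos h₀ = −tan ϕ · tan δ = −tan(-36.6°) × tan(-16.885°) = -0.2254, so h₀ = 1.7982 rad = 103.03°.
Daylight = 2h₀/(2π) × 24.00 h = (1.7982/π) × 24.00 = 13.74 h.

13.74 h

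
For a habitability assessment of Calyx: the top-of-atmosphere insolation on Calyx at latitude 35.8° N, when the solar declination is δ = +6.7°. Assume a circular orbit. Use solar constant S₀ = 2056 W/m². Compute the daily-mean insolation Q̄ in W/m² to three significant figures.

Q̄ ≈ 599 W/m²

cos H₀ = −tan(+35.8°) tan(+6.700°) = -0.0847, H₀ = 1.6556 rad.
Bracket: H₀ sin φ sin δ + cos φ cos δ sin H₀ = 1.6556×0.58496×0.11667 + 0.81106×0.99317×0.99640 = 0.112990 + 0.802621 = 0.915611.
Q̄ = (S₀/π) × [bracket] = (2056/π) × 0.915611 = 599.2 W/m².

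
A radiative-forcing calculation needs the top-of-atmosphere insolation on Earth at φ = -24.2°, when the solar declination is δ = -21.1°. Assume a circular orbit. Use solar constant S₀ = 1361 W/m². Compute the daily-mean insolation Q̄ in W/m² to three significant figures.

cos H₀ = −tan(-24.2°) tan(-21.100°) = -0.1734, H₀ = 1.7451 rad.
Bracket: H₀ sin φ sin δ + cos φ cos δ sin H₀ = 1.7451×-0.40992×-0.36000 + 0.91212×0.93295×0.98485 = 0.257527 + 0.838070 = 1.095597.
Q̄ = (S₀/π) × [bracket] = (1361/π) × 1.095597 = 474.6 W/m².

Q̄ ≈ 475 W/m²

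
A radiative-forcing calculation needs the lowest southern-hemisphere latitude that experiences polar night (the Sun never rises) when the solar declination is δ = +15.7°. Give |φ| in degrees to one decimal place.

Polar night requires cos H₀ = −tan φ tan δ ≥ 1, i.e. tan φ tan δ ≤ −1.
The boundary is |tan φ| · |tan δ| = 1, so |φ| = 90° − |δ| = 90° − 15.7° = 74.3° in the southern hemisphere.

|φ| = 74.3°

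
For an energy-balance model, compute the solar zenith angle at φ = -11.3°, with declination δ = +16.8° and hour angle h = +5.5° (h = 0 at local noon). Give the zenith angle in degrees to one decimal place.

θ_z = 28.6°

cos θ_z = sin φ sin δ + cos φ cos δ cos h = -0.056635 + 0.934440 = 0.877805.
θ_z = arccos(0.877805) = 28.6°.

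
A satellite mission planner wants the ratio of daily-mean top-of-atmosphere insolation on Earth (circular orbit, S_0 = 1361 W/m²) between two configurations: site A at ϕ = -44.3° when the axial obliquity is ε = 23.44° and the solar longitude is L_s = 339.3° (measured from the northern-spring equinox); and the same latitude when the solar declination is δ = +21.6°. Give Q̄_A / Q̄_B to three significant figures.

Q̄_A / Q̄_B ≈ 2.79

— Configuration A (ϕ=-44.3°):
Solar declination: sin δ = sin ε · sin L_s = sin 23.44° × sin 339.3° = -0.14061, so δ = -8.083°.
cos h₀ = −tan(-44.3°) tan(-8.083°) = -0.1386, h₀ = 1.7098 rad.
Bracket: h₀ sin ϕ sin δ + cos ϕ cos δ sin h₀ = 1.7098×-0.69842×-0.14061 + 0.71569×0.99007×0.99035 = 0.167911 + 0.701745 = 0.869656.
Q̄ = (S_0/π) × [bracket] = (1361/π) × 0.869656 = 376.75 W/m².
— Configuration B (ϕ=-44.3°):
cos h₀ = −tan(-44.3°) tan(+21.600°) = 0.3864, h₀ = 1.1741 rad.
Bracket: h₀ sin ϕ sin δ + cos ϕ cos δ sin h₀ = 1.1741×-0.69842×0.36812 + 0.71569×0.92978×0.92234 = -0.301864 + 0.613757 = 0.311893.
Q̄ = (S_0/π) × [bracket] = (1361/π) × 0.311893 = 135.12 W/m².
Ratio Q̄_A / Q̄_B = 376.75 / 135.12 = 2.788.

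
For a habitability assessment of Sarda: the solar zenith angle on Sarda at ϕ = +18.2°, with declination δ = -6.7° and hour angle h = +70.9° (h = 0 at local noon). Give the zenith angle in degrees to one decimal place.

cos θ_z = sin ϕ sin δ + cos ϕ cos δ cos h = -0.036440 + 0.308725 = 0.272285.
θ_z = arccos(0.272285) = 74.2°.

θ_z = 74.2°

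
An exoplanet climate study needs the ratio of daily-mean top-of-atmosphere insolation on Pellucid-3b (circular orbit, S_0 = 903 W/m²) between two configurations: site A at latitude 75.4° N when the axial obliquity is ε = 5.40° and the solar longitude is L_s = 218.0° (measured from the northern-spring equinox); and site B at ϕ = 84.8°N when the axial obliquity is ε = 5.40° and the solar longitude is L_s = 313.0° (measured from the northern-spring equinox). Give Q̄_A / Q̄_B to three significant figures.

Q̄_A / Q̄_B ≈ 16.5

— Configuration A (ϕ=+75.4°):
Solar declination: sin δ = sin ε · sin L_s = sin 5.40° × sin 218.0° = -0.05794, so δ = -3.322°.
cos h₀ = −tan(+75.4°) tan(-3.322°) = 0.2228, h₀ = 1.3461 rad.
Bracket: h₀ sin ϕ sin δ + cos ϕ cos δ sin h₀ = 1.3461×0.96771×-0.05794 + 0.25207×0.99832×0.97486 = -0.075475 + 0.245320 = 0.169845.
Q̄ = (S_0/π) × [bracket] = (903/π) × 0.169845 = 48.819 W/m².
— Configuration B (ϕ=+84.8°):
Solar declination: sin δ = sin ε · sin L_s = sin 5.40° × sin 313.0° = -0.06883, so δ = -3.947°.
cos h₀ = −tan(+84.8°) tan(-3.947°) = 0.7581, h₀ = 0.7104 rad.
Bracket: h₀ sin ϕ sin δ + cos ϕ cos δ sin h₀ = 0.7104×0.99588×-0.06883 + 0.09063×0.99763×0.65217 = -0.048695 + 0.058966 = 0.010271.
Q̄ = (S_0/π) × [bracket] = (903/π) × 0.010271 = 2.9522 W/m².
Ratio Q̄_A / Q̄_B = 48.819 / 2.9522 = 16.54.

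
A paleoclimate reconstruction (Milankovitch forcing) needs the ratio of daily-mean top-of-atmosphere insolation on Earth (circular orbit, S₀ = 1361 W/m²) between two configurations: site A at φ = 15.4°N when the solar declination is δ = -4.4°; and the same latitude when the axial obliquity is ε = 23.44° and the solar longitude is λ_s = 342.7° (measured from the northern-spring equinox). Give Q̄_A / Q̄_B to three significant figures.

Q̄_A / Q̄_B ≈ 1.02

— Configuration A (φ=+15.4°):
cos H₀ = −tan(+15.4°) tan(-4.400°) = 0.0212, H₀ = 1.5496 rad.
Bracket: H₀ sin φ sin δ + cos φ cos δ sin H₀ = 1.5496×0.26556×-0.07672 + 0.96410×0.99705×0.99978 = -0.031571 + 0.961044 = 0.929473.
Q̄ = (S₀/π) × [bracket] = (1361/π) × 0.929473 = 402.67 W/m².
— Configuration B (φ=+15.4°):
Solar declination: sin δ = sin ε · sin λ_s = sin 23.44° × sin 342.7° = -0.11829, so δ = -6.794°.
cos H₀ = −tan(+15.4°) tan(-6.794°) = 0.0328, H₀ = 1.5380 rad.
Bracket: H₀ sin φ sin δ + cos φ cos δ sin H₀ = 1.5380×0.26556×-0.11829 + 0.96410×0.99298×0.99946 = -0.048313 + 0.956815 = 0.908502.
Q̄ = (S₀/π) × [bracket] = (1361/π) × 0.908502 = 393.58 W/m².
Ratio Q̄_A / Q̄_B = 402.67 / 393.58 = 1.023.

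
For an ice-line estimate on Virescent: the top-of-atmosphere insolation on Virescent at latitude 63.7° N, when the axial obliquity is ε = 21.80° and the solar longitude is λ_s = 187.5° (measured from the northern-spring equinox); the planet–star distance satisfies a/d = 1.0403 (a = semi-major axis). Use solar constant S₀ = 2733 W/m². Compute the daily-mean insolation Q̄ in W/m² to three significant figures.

Solar declination: sin δ = sin ε · sin λ_s = sin 21.80° × sin 187.5° = -0.04847, so δ = -2.778°.
cos H₀ = −tan(+63.7°) tan(-2.778°) = 0.0982, H₀ = 1.4724 rad.
Bracket: H₀ sin φ sin δ + cos φ cos δ sin H₀ = 1.4724×0.89649×-0.04847 + 0.44307×0.99882×0.99517 = -0.063980 + 0.440410 = 0.376430.
Inverse-square distance factor (a/d)² = 1.0403² = 1.082224.
Q̄ = (S₀/π) × 1.082224 × [bracket] = (2733/π) × 1.082224 × 0.376430 = 354.4 W/m².

Q̄ ≈ 354 W/m²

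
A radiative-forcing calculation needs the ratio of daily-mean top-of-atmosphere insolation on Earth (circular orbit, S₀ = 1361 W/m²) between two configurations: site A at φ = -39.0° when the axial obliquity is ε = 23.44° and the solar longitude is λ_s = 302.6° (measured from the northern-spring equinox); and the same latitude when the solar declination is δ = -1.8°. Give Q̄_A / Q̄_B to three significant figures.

Q̄_A / Q̄_B ≈ 1.35

— Configuration A (φ=-39.0°):
Solar declination: sin δ = sin ε · sin λ_s = sin 23.44° × sin 302.6° = -0.33512, so δ = -19.580°.
cos H₀ = −tan(-39.0°) tan(-19.580°) = -0.2880, H₀ = 1.8630 rad.
Bracket: H₀ sin φ sin δ + cos φ cos δ sin H₀ = 1.8630×-0.62932×-0.33512 + 0.77715×0.94218×0.95762 = 0.392902 + 0.701184 = 1.094086.
Q̄ = (S₀/π) × [bracket] = (1361/π) × 1.094086 = 473.98 W/m².
— Configuration B (φ=-39.0°):
cos H₀ = −tan(-39.0°) tan(-1.800°) = -0.0254, H₀ = 1.5962 rad.
Bracket: H₀ sin φ sin δ + cos φ cos δ sin H₀ = 1.5962×-0.62932×-0.03141 + 0.77715×0.99951×0.99968 = 0.031552 + 0.776521 = 0.808073.
Q̄ = (S₀/π) × [bracket] = (1361/π) × 0.808073 = 350.07 W/m².
Ratio Q̄_A / Q̄_B = 473.98 / 350.07 = 1.354.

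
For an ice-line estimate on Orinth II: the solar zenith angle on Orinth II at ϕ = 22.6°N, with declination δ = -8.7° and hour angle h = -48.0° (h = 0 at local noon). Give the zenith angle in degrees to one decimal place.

cos θ_z = sin ϕ sin δ + cos ϕ cos δ cos h = -0.058129 + 0.610640 = 0.552511.
θ_z = arccos(0.552511) = 56.5°.

θ_z = 56.5°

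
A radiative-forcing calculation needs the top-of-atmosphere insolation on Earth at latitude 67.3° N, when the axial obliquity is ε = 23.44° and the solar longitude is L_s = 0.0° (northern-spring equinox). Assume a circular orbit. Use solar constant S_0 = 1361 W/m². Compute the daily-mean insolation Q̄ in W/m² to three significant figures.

Solar declination: sin δ = sin ε · sin L_s = sin 23.44° × sin 0.0° = 0.00000, so δ = +0.000°.
cos h₀ = −tan(+67.3°) tan(+0.000°) = -0.0000, h₀ = 1.5708 rad.
Bracket: h₀ sin ϕ sin δ + cos ϕ cos δ sin h₀ = 1.5708×0.92254×0.00000 + 0.38591×1.00000×1.00000 = 0.000000 + 0.385910 = 0.385910.
Q̄ = (S_0/π) × [bracket] = (1361/π) × 0.385910 = 167.2 W/m².

Q̄ ≈ 167 W/m²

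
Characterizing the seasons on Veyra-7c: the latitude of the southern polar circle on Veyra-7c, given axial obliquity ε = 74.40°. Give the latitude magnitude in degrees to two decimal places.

15.60°

The polar circle is the lowest latitude that experiences at least one full rotation of continuous darkness at the northern-summer solstice; it lies at |φ| = 90° − ε = 90° − 74.40° = 15.60°.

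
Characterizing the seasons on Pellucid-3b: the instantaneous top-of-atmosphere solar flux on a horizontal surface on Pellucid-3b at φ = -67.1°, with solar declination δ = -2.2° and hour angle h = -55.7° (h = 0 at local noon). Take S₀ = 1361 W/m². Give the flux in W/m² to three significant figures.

346 W/m²

cos θ_z = sin φ sin δ + cos φ cos δ cos h = 0.035362 + 0.219120 = 0.254482.
Flux = S₀ · cos θ_z = 1361 × 0.254482 = 346.4 W/m².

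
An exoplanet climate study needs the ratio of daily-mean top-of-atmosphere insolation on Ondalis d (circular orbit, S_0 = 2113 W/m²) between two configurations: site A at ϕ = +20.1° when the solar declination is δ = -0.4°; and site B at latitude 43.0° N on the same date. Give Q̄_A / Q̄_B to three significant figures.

Q̄_A / Q̄_B ≈ 1.29

— Configuration A (ϕ=+20.1°):
cos h₀ = −tan(+20.1°) tan(-0.400°) = 0.0026, h₀ = 1.5682 rad.
Bracket: h₀ sin ϕ sin δ + cos ϕ cos δ sin h₀ = 1.5682×0.34366×-0.00698 + 0.93909×0.99998×1.00000 = -0.003762 + 0.939071 = 0.935309.
Q̄ = (S_0/π) × [bracket] = (2113/π) × 0.935309 = 629.08 W/m².
— Configuration B (ϕ=+43.0°):
cos h₀ = −tan(+43.0°) tan(-0.400°) = 0.0065, h₀ = 1.5643 rad.
Bracket: h₀ sin ϕ sin δ + cos ϕ cos δ sin h₀ = 1.5643×0.68200×-0.00698 + 0.73135×0.99998×0.99998 = -0.007447 + 0.731321 = 0.723874.
Q̄ = (S_0/π) × [bracket] = (2113/π) × 0.723874 = 486.87 W/m².
Ratio Q̄_A / Q̄_B = 629.08 / 486.87 = 1.292.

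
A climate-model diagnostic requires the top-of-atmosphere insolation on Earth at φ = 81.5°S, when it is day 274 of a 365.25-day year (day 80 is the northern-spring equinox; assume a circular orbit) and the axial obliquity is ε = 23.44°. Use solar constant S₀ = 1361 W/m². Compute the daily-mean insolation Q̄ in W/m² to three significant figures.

Solar longitude: λ_s = 360° × (274 − 80)/365.25 = 191.211°.
sin δ = sin 23.44° × sin 191.211° = -0.07734, so δ = -4.436°.
cos H₀ = −tan(-81.5°) tan(-4.436°) = -0.5191, H₀ = 2.1166 rad.
Bracket: H₀ sin φ sin δ + cos φ cos δ sin H₀ = 2.1166×-0.98902×-0.07734 + 0.14781×0.99700×0.85473 = 0.161900 + 0.125959 = 0.287859.
Q̄ = (S₀/π) × [bracket] = (1361/π) × 0.287859 = 124.7 W/m².

Q̄ ≈ 125 W/m²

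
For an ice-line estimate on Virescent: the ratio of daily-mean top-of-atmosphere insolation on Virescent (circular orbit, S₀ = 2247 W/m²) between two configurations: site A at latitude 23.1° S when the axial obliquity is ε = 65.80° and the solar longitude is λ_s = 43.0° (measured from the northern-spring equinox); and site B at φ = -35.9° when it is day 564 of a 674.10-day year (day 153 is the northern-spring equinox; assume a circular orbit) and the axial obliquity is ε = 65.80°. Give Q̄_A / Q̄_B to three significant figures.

— Configuration A (φ=-23.1°):
Solar declination: sin δ = sin ε · sin λ_s = sin 65.80° × sin 43.0° = 0.62206, so δ = +38.467°.
cos H₀ = −tan(-23.1°) tan(+38.467°) = 0.3389, H₀ = 1.2251 rad.
Bracket: H₀ sin φ sin δ + cos φ cos δ sin H₀ = 1.2251×-0.39234×0.62206 + 0.91982×0.78297×0.94083 = -0.298997 + 0.677578 = 0.378581.
Q̄ = (S₀/π) × [bracket] = (2247/π) × 0.378581 = 270.78 W/m².
— Configuration B (φ=-35.9°):
Solar longitude: λ_s = 360° × (564 − 153)/674.10 = 219.493°.
sin δ = sin 65.80° × sin 219.493° = -0.58009, so δ = -35.457°.
cos H₀ = −tan(-35.9°) tan(-35.457°) = -0.5155, H₀ = 2.1124 rad.
Bracket: H₀ sin φ sin δ + cos φ cos δ sin H₀ = 2.1124×-0.58637×-0.58009 + 0.81004×0.81455×0.85688 = 0.718527 + 0.565385 = 1.283912.
Q̄ = (S₀/π) × [bracket] = (2247/π) × 1.283912 = 918.31 W/m².
Ratio Q̄_A / Q̄_B = 270.78 / 918.31 = 0.2949.

Q̄_A / Q̄_B ≈ 0.295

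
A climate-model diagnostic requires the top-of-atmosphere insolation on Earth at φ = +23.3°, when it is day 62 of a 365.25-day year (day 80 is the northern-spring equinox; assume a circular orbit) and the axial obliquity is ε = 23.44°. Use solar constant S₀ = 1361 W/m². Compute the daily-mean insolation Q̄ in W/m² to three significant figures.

Solar longitude: λ_s = 360° × (62 − 80)/365.25 = -17.741°, i.e. -17.741° + 360° = 342.259°.
sin δ = sin 23.44° × sin 342.259° = -0.12121, so δ = -6.962°.
cos H₀ = −tan(+23.3°) tan(-6.962°) = 0.0526, H₀ = 1.5182 rad.
Bracket: H₀ sin φ sin δ + cos φ cos δ sin H₀ = 1.5182×0.39555×-0.12121 + 0.91845×0.99263×0.99862 = -0.072790 + 0.910423 = 0.837633.
Q̄ = (S₀/π) × [bracket] = (1361/π) × 0.837633 = 362.9 W/m².

Q̄ ≈ 363 W/m²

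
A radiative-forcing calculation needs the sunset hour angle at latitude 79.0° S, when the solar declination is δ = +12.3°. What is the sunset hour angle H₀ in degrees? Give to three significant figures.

cos H₀ = −tan φ · tan δ = 1.1217 ≥ 1, so the Sun never rises (polar night) and H₀ = 0.

H₀ = 0.00°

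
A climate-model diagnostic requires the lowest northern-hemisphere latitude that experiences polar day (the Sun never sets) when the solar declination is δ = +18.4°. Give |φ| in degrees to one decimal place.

Polar day requires cos H₀ = −tan φ tan δ ≤ −1, i.e. tan φ tan δ ≥ 1.
The boundary is |tan φ| · |tan δ| = 1, so |φ| = 90° − |δ| = 90° − 18.4° = 71.6° in the northern hemisphere.

|φ| = 71.6°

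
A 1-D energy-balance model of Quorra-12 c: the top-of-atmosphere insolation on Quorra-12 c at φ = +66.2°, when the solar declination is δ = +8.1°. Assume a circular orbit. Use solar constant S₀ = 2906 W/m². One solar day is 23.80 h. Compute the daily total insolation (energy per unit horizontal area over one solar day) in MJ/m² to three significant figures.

cos H₀ = −tan(+66.2°) tan(+8.100°) = -0.3227, H₀ = 1.8994 rad.
Bracket: H₀ sin φ sin δ + cos φ cos δ sin H₀ = 1.8994×0.91496×0.14090 + 0.40355×0.99002×0.94651 = 0.244867 + 0.378152 = 0.623019.
Q̄ = (S₀/π) × [bracket] = (2906/π) × 0.623019 = 576.30 W/m².
Daily total = Q̄ × 23.80 h × 3600 s/h = 576.30 × 23.80 × 3600 / 10⁶ = 49.38 MJ/m².

49.4 MJ/m²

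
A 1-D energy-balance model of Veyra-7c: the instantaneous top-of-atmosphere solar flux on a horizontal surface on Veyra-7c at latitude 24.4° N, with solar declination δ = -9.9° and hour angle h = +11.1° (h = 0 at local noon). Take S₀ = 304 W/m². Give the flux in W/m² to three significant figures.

cos θ_z = sin φ sin δ + cos φ cos δ cos h = -0.071025 + 0.880340 = 0.809315.
Flux = S₀ · cos θ_z = 304 × 0.809315 = 246.0 W/m².

246 W/m²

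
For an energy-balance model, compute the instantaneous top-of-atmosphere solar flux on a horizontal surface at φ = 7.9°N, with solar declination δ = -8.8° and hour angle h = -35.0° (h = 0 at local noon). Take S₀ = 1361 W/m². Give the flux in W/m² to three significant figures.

1.06e+03 W/m²

cos θ_z = sin φ sin δ + cos φ cos δ cos h = -0.021027 + 0.801827 = 0.780800.
Flux = S₀ · cos θ_z = 1361 × 0.780800 = 1063 W/m².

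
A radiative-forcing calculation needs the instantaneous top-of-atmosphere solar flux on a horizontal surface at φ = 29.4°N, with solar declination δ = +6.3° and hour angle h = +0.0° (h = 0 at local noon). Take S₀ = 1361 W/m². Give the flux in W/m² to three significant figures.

1.25e+03 W/m²

cos θ_z = sin φ sin δ + cos φ cos δ cos h = 0.053869 + 0.865953 = 0.919822.
Flux = S₀ · cos θ_z = 1361 × 0.919822 = 1252 W/m².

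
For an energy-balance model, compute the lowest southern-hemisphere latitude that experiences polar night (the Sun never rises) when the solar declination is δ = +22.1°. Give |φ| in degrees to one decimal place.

Polar night requires cos H₀ = −tan φ tan δ ≥ 1, i.e. tan φ tan δ ≤ −1.
The boundary is |tan φ| · |tan δ| = 1, so |φ| = 90° − |δ| = 90° − 22.1° = 67.9° in the southern hemisphere.

|φ| = 67.9°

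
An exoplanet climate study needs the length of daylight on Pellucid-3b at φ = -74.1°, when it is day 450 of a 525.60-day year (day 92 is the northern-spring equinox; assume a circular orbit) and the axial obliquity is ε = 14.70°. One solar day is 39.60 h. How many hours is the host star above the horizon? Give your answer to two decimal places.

32.17 h

Solar longitude: λ_s = 360° × (450 − 92)/525.60 = 245.205°.
sin δ = sin 14.70° × sin 245.205° = -0.23037, so δ = -13.319°.
cos H₀ = −tan φ · tan δ = −tan(-74.1°) × tan(-13.319°) = -0.8311, so H₀ = 2.5518 rad = 146.21°.
Daylight = 2H₀/(2π) × 39.60 h = (2.5518/π) × 39.60 = 32.17 h.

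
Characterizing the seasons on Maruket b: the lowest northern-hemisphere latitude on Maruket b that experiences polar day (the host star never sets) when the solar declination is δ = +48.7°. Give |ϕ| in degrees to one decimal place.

|ϕ| = 41.3°

Polar day requires cos h₀ = −tan ϕ tan δ ≤ −1, i.e. tan ϕ tan δ ≥ 1.
The boundary is |tan ϕ| · |tan δ| = 1, so |ϕ| = 90° − |δ| = 90° − 48.7° = 41.3° in the northern hemisphere.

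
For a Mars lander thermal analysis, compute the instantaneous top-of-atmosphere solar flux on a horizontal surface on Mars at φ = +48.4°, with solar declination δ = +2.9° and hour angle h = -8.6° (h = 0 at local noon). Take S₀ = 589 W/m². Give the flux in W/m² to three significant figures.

cos θ_z = sin φ sin δ + cos φ cos δ cos h = 0.037833 + 0.655621 = 0.693454.
Flux = S₀ · cos θ_z = 589 × 0.693454 = 408.4 W/m².

408 W/m²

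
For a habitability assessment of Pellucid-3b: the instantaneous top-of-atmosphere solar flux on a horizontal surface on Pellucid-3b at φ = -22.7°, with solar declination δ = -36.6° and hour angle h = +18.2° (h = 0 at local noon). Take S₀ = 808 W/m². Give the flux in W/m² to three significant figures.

754 W/m²

cos θ_z = sin φ sin δ + cos φ cos δ cos h = 0.230087 + 0.703578 = 0.933665.
Flux = S₀ · cos θ_z = 808 × 0.933665 = 754.4 W/m².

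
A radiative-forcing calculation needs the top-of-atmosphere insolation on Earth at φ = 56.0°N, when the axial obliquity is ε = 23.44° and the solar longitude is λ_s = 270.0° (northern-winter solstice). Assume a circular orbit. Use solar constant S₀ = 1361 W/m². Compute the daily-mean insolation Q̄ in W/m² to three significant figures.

Solar declination: sin δ = sin ε · sin λ_s = sin 23.44° × sin 270.0° = -0.39779, so δ = -23.440°.
cos H₀ = −tan(+56.0°) tan(-23.440°) = 0.6428, H₀ = 0.8727 rad.
Bracket: H₀ sin φ sin δ + cos φ cos δ sin H₀ = 0.8727×0.82904×-0.39779 + 0.55919×0.91748×0.76604 = -0.287802 + 0.393013 = 0.105211.
Q̄ = (S₀/π) × [bracket] = (1361/π) × 0.105211 = 45.58 W/m².

Q̄ ≈ 45.6 W/m²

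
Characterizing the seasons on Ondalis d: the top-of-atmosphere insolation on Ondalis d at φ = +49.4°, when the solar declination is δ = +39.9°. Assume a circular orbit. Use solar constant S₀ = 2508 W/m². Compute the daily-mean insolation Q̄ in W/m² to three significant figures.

Q̄ ≈ 1.22e+03 W/m²

cos H₀ = −tan(+49.4°) tan(+39.900°) = -0.9755, H₀ = 2.9199 rad.
Bracket: H₀ sin φ sin δ + cos φ cos δ sin H₀ = 2.9199×0.75927×0.64145 + 0.65077×0.76717×0.21987 = 1.422090 + 0.109770 = 1.531860.
Q̄ = (S₀/π) × [bracket] = (2508/π) × 1.531860 = 1223 W/m².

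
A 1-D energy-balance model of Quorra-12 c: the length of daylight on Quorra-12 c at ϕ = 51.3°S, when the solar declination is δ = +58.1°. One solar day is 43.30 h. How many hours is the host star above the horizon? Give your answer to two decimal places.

0.00 h

cos h₀ = −tan ϕ · tan δ = 2.0053 ≥ 1, so the host star never rises (polar night) and h₀ = 0.
Daylight = 2h₀/(2π) × 43.30 h = (0.0000/π) × 43.30 = 0.00 h.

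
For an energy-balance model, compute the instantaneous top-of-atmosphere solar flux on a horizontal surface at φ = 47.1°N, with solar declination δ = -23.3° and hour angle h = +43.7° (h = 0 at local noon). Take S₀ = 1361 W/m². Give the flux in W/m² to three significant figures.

221 W/m²

cos θ_z = sin φ sin δ + cos φ cos δ cos h = -0.289754 + 0.452003 = 0.162249.
Flux = S₀ · cos θ_z = 1361 × 0.162249 = 220.8 W/m².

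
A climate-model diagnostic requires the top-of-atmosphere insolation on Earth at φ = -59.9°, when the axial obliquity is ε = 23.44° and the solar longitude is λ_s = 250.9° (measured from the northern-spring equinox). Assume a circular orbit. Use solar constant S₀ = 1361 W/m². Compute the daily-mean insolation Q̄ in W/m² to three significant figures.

Q̄ ≈ 474 W/m²

Solar declination: sin δ = sin ε · sin λ_s = sin 23.44° × sin 250.9° = -0.37589, so δ = -22.079°.
cos H₀ = −tan(-59.9°) tan(-22.079°) = -0.6998, H₀ = 2.3459 rad.
Bracket: H₀ sin φ sin δ + cos φ cos δ sin H₀ = 2.3459×-0.86515×-0.37589 + 0.50151×0.92666×0.71438 = 0.762890 + 0.331993 = 1.094883.
Q̄ = (S₀/π) × [bracket] = (1361/π) × 1.094883 = 474.3 W/m².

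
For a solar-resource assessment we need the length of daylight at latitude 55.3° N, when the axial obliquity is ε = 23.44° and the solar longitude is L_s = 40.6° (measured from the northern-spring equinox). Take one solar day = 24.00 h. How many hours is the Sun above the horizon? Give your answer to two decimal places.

15.04 h

Solar declination: sin δ = sin ε · sin L_s = sin 23.44° × sin 40.6° = 0.25887, so δ = +15.003°.
cos h₀ = −tan ϕ · tan δ = −tan(+55.3°) × tan(+15.003°) = -0.3871, so h₀ = 1.9682 rad = 112.77°.
Daylight = 2h₀/(2π) × 24.00 h = (1.9682/π) × 24.00 = 15.04 h.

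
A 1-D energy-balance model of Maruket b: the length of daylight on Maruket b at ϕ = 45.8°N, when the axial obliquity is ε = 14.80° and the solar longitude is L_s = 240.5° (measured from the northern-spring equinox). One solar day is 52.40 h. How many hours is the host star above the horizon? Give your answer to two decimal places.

22.25 h

Solar declination: sin δ = sin ε · sin L_s = sin 14.80° × sin 240.5° = -0.22233, so δ = -12.846°.
cos h₀ = −tan ϕ · tan δ = −tan(+45.8°) × tan(-12.846°) = 0.2345, so h₀ = 1.3341 rad = 76.44°.
Daylight = 2h₀/(2π) × 52.40 h = (1.3341/π) × 52.40 = 22.25 h.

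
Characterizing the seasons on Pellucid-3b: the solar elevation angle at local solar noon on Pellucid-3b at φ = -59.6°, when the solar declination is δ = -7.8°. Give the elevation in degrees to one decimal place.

At local noon the hour angle is zero, so the zenith angle equals |φ − δ| = |-59.6° − (-7.800°)| = 51.800°.
Elevation = 90° − 51.800° = 38.2°.

38.2°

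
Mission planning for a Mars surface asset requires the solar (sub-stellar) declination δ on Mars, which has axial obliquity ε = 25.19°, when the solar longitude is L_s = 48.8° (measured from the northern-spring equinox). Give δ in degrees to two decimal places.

sin δ = sin ε · sin L_s = sin 25.19° × sin 48.8° = 0.320244.
δ = arcsin(0.320244) = +18.68°.

δ = +18.68°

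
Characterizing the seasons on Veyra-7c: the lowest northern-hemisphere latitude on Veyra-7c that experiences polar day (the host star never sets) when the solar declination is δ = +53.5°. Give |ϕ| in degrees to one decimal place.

Polar day requires cos h₀ = −tan ϕ tan δ ≤ −1, i.e. tan ϕ tan δ ≥ 1.
The boundary is |tan ϕ| · |tan δ| = 1, so |ϕ| = 90° − |δ| = 90° − 53.5° = 36.5° in the northern hemisphere.

|ϕ| = 36.5°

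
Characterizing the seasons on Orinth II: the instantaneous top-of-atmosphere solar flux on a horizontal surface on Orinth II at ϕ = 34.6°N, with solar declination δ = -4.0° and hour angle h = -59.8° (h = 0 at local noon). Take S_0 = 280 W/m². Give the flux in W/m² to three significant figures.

105 W/m²

cos θ_z = sin ϕ sin δ + cos ϕ cos δ cos h = -0.039611 + 0.413045 = 0.373434.
Flux = S_0 · cos θ_z = 280 × 0.373434 = 104.6 W/m².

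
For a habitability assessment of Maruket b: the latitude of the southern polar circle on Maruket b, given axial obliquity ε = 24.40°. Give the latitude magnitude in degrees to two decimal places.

The polar circle is the lowest latitude that experiences at least one full rotation of continuous darkness at the northern-summer solstice; it lies at |φ| = 90° − ε = 90° − 24.40° = 65.60°.

65.60°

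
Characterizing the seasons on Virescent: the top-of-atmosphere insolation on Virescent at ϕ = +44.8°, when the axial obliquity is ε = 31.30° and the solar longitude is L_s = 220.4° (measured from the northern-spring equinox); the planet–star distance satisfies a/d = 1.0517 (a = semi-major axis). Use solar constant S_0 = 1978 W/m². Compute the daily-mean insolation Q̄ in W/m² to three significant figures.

Q̄ ≈ 235 W/m²

Solar declination: sin δ = sin ε · sin L_s = sin 31.30° × sin 220.4° = -0.33671, so δ = -19.677°.
cos h₀ = −tan(+44.8°) tan(-19.677°) = 0.3551, h₀ = 1.2078 rad.
Bracket: h₀ sin ϕ sin δ + cos ϕ cos δ sin h₀ = 1.2078×0.70463×-0.33671 + 0.70957×0.94161×0.93483 = -0.286558 + 0.624596 = 0.338038.
Inverse-square distance factor (a/d)² = 1.0517² = 1.106073.
Q̄ = (S_0/π) × 1.106073 × [bracket] = (1978/π) × 1.106073 × 0.338038 = 235.4 W/m².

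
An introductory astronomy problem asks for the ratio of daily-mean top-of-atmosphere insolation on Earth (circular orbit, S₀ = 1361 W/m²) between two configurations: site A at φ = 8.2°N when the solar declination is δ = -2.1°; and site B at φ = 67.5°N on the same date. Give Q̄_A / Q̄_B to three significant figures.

— Configuration A (φ=+8.2°):
cos H₀ = −tan(+8.2°) tan(-2.100°) = 0.0053, H₀ = 1.5655 rad.
Bracket: H₀ sin φ sin δ + cos φ cos δ sin H₀ = 1.5655×0.14263×-0.03664 + 0.98978×0.99933×0.99999 = -0.008181 + 0.989107 = 0.980926.
Q̄ = (S₀/π) × [bracket] = (1361/π) × 0.980926 = 424.96 W/m².
— Configuration B (φ=+67.5°):
cos H₀ = −tan(+67.5°) tan(-2.100°) = 0.0885, H₀ = 1.4822 rad.
Bracket: H₀ sin φ sin δ + cos φ cos δ sin H₀ = 1.4822×0.92388×-0.03664 + 0.38268×0.99933×0.99607 = -0.050174 + 0.380921 = 0.330747.
Q̄ = (S₀/π) × [bracket] = (1361/π) × 0.330747 = 143.29 W/m².
Ratio Q̄_A / Q̄_B = 424.96 / 143.29 = 2.966.

Q̄_A / Q̄_B ≈ 2.97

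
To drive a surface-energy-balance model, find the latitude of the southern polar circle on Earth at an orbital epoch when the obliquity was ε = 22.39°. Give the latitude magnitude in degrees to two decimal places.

The polar circle is the lowest latitude that experiences at least one full rotation of continuous darkness at the northern-summer solstice; it lies at |φ| = 90° − ε = 90° − 22.39° = 67.61°.

67.61°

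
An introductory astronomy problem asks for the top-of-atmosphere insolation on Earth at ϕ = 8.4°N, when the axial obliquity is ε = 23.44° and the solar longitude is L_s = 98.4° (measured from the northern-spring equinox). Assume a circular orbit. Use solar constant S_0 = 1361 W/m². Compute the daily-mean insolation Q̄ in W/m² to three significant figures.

Solar declination: sin δ = sin ε · sin L_s = sin 23.44° × sin 98.4° = 0.39352, so δ = +23.174°.
cos h₀ = −tan(+8.4°) tan(+23.174°) = -0.0632, h₀ = 1.6340 rad.
Bracket: h₀ sin ϕ sin δ + cos ϕ cos δ sin h₀ = 1.6340×0.14608×0.39352 + 0.98927×0.91932×0.99800 = 0.093931 + 0.907637 = 1.001568.
Q̄ = (S_0/π) × [bracket] = (1361/π) × 1.001568 = 433.9 W/m².

Q̄ ≈ 434 W/m²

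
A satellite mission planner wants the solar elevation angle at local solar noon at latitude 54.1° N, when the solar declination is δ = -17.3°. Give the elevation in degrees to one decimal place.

18.6°

At local noon the hour angle is zero, so the zenith angle equals |φ − δ| = |+54.1° − (-17.300°)| = 71.400°.
Elevation = 90° − 71.400° = 18.6°.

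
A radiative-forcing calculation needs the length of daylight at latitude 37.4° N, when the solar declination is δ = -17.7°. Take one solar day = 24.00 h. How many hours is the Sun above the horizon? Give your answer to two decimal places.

10.12 h

cos H₀ = −tan φ · tan δ = −tan(+37.4°) × tan(-17.700°) = 0.2440, so H₀ = 1.3243 rad = 75.88°.
Daylight = 2H₀/(2π) × 24.00 h = (1.3243/π) × 24.00 = 10.12 h.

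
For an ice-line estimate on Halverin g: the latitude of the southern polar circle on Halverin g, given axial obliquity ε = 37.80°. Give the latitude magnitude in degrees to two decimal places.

52.20°

The polar circle is the lowest latitude that experiences at least one full rotation of continuous darkness at the northern-summer solstice; it lies at |ϕ| = 90° − ε = 90° − 37.80° = 52.20°.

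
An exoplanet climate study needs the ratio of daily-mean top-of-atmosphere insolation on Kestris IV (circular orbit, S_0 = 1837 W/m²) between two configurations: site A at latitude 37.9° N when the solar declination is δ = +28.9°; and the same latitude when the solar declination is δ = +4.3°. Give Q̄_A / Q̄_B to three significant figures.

— Configuration A (ϕ=+37.9°):
cos h₀ = −tan(+37.9°) tan(+28.900°) = -0.4297, h₀ = 2.0150 rad.
Bracket: h₀ sin ϕ sin δ + cos ϕ cos δ sin h₀ = 2.0150×0.61429×0.48328 + 0.78908×0.87546×0.90295 = 0.598201 + 0.623765 = 1.221966.
Q̄ = (S_0/π) × [bracket] = (1837/π) × 1.221966 = 714.53 W/m².
— Configuration B (ϕ=+37.9°):
cos h₀ = −tan(+37.9°) tan(+4.300°) = -0.0585, h₀ = 1.6294 rad.
Bracket: h₀ sin ϕ sin δ + cos ϕ cos δ sin h₀ = 1.6294×0.61429×0.07498 + 0.78908×0.99719×0.99829 = 0.075049 + 0.785517 = 0.860566.
Q̄ = (S_0/π) × [bracket] = (1837/π) × 0.860566 = 503.20 W/m².
Ratio Q̄_A / Q̄_B = 714.53 / 503.20 = 1.420.

Q̄_A / Q̄_B ≈ 1.42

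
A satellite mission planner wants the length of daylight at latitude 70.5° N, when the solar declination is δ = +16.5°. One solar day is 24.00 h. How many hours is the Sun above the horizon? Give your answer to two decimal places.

cos H₀ = −tan φ · tan δ = −tan(+70.5°) × tan(+16.500°) = -0.8365, so H₀ = 2.5616 rad = 146.77°.
Daylight = 2H₀/(2π) × 24.00 h = (2.5616/π) × 24.00 = 19.57 h.

19.57 h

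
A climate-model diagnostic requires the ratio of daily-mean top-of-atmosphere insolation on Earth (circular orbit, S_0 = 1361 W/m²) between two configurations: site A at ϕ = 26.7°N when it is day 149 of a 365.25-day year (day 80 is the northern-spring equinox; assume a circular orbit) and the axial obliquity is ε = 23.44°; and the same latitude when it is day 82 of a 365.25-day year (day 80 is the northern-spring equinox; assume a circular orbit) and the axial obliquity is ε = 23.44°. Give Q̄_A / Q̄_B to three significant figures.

Q̄_A / Q̄_B ≈ 1.23

— Configuration A (ϕ=+26.7°):
Solar longitude: L_s = 360° × (149 − 80)/365.25 = 68.008°.
sin δ = sin 23.44° × sin 68.008° = 0.36884, so δ = +21.644°.
cos h₀ = −tan(+26.7°) tan(+21.644°) = -0.1996, h₀ = 1.7717 rad.
Bracket: h₀ sin ϕ sin δ + cos ϕ cos δ sin h₀ = 1.7717×0.44932×0.36884 + 0.89337×0.92949×0.97988 = 0.293619 + 0.813671 = 1.107290.
Q̄ = (S_0/π) × [bracket] = (1361/π) × 1.107290 = 479.70 W/m².
— Configuration B (ϕ=+26.7°):
Solar longitude: L_s = 360° × (82 − 80)/365.25 = 1.971°.
sin δ = sin 23.44° × sin 1.971° = 0.01368, so δ = +0.784°.
cos h₀ = −tan(+26.7°) tan(+0.784°) = -0.0069, h₀ = 1.5777 rad.
Bracket: h₀ sin ϕ sin δ + cos ϕ cos δ sin h₀ = 1.5777×0.44932×0.01368 + 0.89337×0.99991×0.99998 = 0.009698 + 0.893272 = 0.902970.
Q̄ = (S_0/π) × [bracket] = (1361/π) × 0.902970 = 391.18 W/m².
Ratio Q̄_A / Q̄_B = 479.70 / 391.18 = 1.226.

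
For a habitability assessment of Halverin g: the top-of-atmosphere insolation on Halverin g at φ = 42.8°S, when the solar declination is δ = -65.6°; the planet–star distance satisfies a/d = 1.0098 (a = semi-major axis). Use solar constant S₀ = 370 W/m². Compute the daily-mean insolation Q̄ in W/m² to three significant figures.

Q̄ ≈ 233 W/m²

cos H₀ = −tan(-42.8°) tan(-65.600°) = -2.0414 ≤ −1 ⇒ polar day, H₀ = π.
Bracket: H₀ sin φ sin δ + cos φ cos δ sin H₀ = 3.1416×-0.67944×-0.91068 + 0.73373×0.41310×0.00000 = 1.943873 + 0.000000 = 1.943873.
Inverse-square distance factor (a/d)² = 1.0098² = 1.019696.
Q̄ = (S₀/π) × 1.019696 × [bracket] = (370/π) × 1.019696 × 1.943873 = 233.4 W/m².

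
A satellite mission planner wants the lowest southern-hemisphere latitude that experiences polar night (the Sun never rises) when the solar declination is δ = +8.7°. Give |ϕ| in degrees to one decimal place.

|ϕ| = 81.3°

Polar night requires cos h₀ = −tan ϕ tan δ ≥ 1, i.e. tan ϕ tan δ ≤ −1.
The boundary is |tan ϕ| · |tan δ| = 1, so |ϕ| = 90° − |δ| = 90° − 8.7° = 81.3° in the southern hemisphere.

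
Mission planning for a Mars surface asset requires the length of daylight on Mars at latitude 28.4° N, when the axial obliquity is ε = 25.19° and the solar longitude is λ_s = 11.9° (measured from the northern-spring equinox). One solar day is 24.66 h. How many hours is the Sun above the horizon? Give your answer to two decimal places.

12.70 h

Solar declination: sin δ = sin ε · sin λ_s = sin 25.19° × sin 11.9° = 0.08776, so δ = +5.035°.
cos H₀ = −tan φ · tan δ = −tan(+28.4°) × tan(+5.035°) = -0.0476, so H₀ = 1.6185 rad = 92.73°.
Daylight = 2H₀/(2π) × 24.66 h = (1.6185/π) × 24.66 = 12.70 h.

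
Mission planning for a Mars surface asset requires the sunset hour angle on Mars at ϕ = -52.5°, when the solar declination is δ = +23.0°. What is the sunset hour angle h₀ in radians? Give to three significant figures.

h₀ = 0.985 rad

cos h₀ = −tan ϕ · tan δ = −tan(-52.5°) × tan(+23.000°) = 0.5532, so h₀ = 0.9846 rad = 56.41°.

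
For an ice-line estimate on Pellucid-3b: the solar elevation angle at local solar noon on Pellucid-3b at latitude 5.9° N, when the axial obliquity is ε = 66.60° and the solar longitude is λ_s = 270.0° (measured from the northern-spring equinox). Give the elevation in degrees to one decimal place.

Solar declination: sin δ = sin ε · sin λ_s = sin 66.60° × sin 270.0° = -0.91775, so δ = -66.600°.
At local noon the hour angle is zero, so the zenith angle equals |φ − δ| = |+5.9° − (-66.600°)| = 72.500°.
Elevation = 90° − 72.500° = 17.5°.

17.5°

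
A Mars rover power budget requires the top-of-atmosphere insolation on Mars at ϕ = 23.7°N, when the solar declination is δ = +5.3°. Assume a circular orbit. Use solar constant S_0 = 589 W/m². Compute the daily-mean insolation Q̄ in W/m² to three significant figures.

cos h₀ = −tan(+23.7°) tan(+5.300°) = -0.0407, h₀ = 1.6115 rad.
Bracket: h₀ sin ϕ sin δ + cos ϕ cos δ sin h₀ = 1.6115×0.40195×0.09237 + 0.91566×0.99572×0.99917 = 0.059832 + 0.910984 = 0.970816.
Q̄ = (S_0/π) × [bracket] = (589/π) × 0.970816 = 182.0 W/m².

Q̄ ≈ 182 W/m²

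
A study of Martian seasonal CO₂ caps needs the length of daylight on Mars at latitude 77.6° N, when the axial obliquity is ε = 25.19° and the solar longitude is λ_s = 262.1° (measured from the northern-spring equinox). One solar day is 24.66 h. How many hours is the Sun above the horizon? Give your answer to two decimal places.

Solar declination: sin δ = sin ε · sin λ_s = sin 25.19° × sin 262.1° = -0.42158, so δ = -24.935°.
cos H₀ = −tan φ · tan δ = 2.1146 ≥ 1, so the Sun never rises (polar night) and H₀ = 0.
Daylight = 2H₀/(2π) × 24.66 h = (0.0000/π) × 24.66 = 0.00 h.

0.00 h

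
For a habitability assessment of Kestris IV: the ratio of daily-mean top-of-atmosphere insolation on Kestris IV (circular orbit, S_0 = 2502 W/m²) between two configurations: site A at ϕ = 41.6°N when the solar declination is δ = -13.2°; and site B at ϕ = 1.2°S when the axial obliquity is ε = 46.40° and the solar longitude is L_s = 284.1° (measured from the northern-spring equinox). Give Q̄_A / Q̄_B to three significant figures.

— Configuration A (ϕ=+41.6°):
cos h₀ = −tan(+41.6°) tan(-13.200°) = 0.2082, h₀ = 1.3610 rad.
Bracket: h₀ sin ϕ sin δ + cos ϕ cos δ sin h₀ = 1.3610×0.66393×-0.22835 + 0.74780×0.97358×0.97808 = -0.206339 + 0.712084 = 0.505745.
Q̄ = (S_0/π) × [bracket] = (2502/π) × 0.505745 = 402.78 W/m².
— Configuration B (ϕ=-1.2°):
Solar declination: sin δ = sin ε · sin L_s = sin 46.40° × sin 284.1° = -0.70235, so δ = -44.616°.
cos h₀ = −tan(-1.2°) tan(-44.616°) = -0.0207, h₀ = 1.5915 rad.
Bracket: h₀ sin ϕ sin δ + cos ϕ cos δ sin h₀ = 1.5915×-0.02094×-0.70235 + 0.99978×0.71183×0.99979 = 0.023407 + 0.711524 = 0.734931.
Q̄ = (S_0/π) × [bracket] = (2502/π) × 0.734931 = 585.31 W/m².
Ratio Q̄_A / Q̄_B = 402.78 / 585.31 = 0.6881.

Q̄_A / Q̄_B ≈ 0.688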